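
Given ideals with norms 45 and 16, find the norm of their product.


N(IJ) = N(I) * N(J)
= 45 * 16
= 720

720


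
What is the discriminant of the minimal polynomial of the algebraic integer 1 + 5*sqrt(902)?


The element 1 + 5*sqrt(902) has minimal polynomial:
x^2 - 2*x - 22549
Discriminant = (-2)^2 - 4*(-22549)
= 4 + 90196
= 90200

90200


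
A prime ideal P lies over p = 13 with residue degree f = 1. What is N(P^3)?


N(P^a) = p^(a*f)
= 13^(3*1)
= 13^3
= 2197

2197


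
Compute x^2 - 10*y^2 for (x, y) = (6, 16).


x^2 - d*y^2
= 6^2 - 10*16^2
= 36 - 2560
= -2524

-2524


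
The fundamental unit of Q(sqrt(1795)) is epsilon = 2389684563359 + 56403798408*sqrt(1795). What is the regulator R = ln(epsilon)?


epsilon = 2389684563359 + 56403798408*sqrt(1795)
= 4.7794e+12
R = ln(4.7794e+12)
= 29.1953

29.1953


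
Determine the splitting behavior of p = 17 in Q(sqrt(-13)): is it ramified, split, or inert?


K = Q(sqrt(-13)). Since d mod 4 = 3, disc(K) = -52.
Check p | disc: -52 mod 17 = 16.
p does not divide disc. Compute Legendre symbol (d/p):
4^((17-1)/2) mod 17 = 1
(d/p) = 1, so p splits: (p) = P*P' with e=1, f=1, g=2.
Therefore p is split.

split


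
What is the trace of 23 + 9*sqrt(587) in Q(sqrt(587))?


Tr(a + b*sqrt(d)) = (a + b*sqrt(d)) + (a - b*sqrt(d)) = 2a
= 2 * (23)
= 46

46


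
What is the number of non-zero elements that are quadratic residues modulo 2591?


For prime p, the number of non-zero quadratic residues is (p-1)/2.
= (2591-1)/2
= 1295

1295


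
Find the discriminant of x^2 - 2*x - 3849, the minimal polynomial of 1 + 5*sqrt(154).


The element 1 + 5*sqrt(154) has minimal polynomial:
x^2 - 2*x - 3849
Discriminant = (-2)^2 - 4*(-3849)
= 4 + 15396
= 15400

15400


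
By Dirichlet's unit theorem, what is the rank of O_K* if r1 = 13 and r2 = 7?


By Dirichlet's unit theorem:
rank = r1 + r2 - 1
= 13 + 7 - 1
= 19

19


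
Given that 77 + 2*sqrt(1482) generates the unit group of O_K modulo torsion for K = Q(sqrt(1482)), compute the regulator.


epsilon = 77 + 2*sqrt(1482)
= 153.9935
R = ln(153.9935)
= 5.0369

5.0369


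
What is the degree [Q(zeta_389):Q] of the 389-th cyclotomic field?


The degree equals Euler's totient phi(389).
389 = 389
phi(389) = 388

388


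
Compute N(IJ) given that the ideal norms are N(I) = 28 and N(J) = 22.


N(IJ) = N(I) * N(J)
= 28 * 22
= 616

616


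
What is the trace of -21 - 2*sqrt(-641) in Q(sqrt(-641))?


Tr(a + b*sqrt(d)) = (a + b*sqrt(d)) + (a - b*sqrt(d)) = 2a
= 2 * (-21)
= -42

-42


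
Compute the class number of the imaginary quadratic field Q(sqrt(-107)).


K = Q(sqrt(-107)). d mod 4 = 1, so D = disc(K) = d = -107
h(K) equals the number of primitive reduced positive-definite forms (a, b, c) = a*x^2 + b*x*y + c*y^2 with b^2 - 4ac = D,
where reduced means |b| <= a <= c, with b >= 0 whenever |b| = a or a = c, and primitive means gcd(a, b, c) = 1.
Reduced forces 3a^2 <= |D| = 107, so 1 <= a <= 5; b must have the parity of D, and c = (b^2 - D)/(4a) must be an integer >= a.
Enumerate a = 1..5, b in [-a, a]:
  a=1: (1, 1, 27)  [1]
  a=2: none
  a=3: (3, -1, 9), (3, 1, 9)  [2]
  a=4..5: none
Total reduced forms: 1 + 2 = 3
h = 3

3


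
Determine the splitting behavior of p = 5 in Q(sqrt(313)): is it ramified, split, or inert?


K = Q(sqrt(313)). Since d mod 4 = 1, disc(K) = 313.
Check p | disc: 313 mod 5 = 3.
p does not divide disc. Compute Legendre symbol (d/p):
3^((5-1)/2) mod 5 = -1
(d/p) = -1, so p is inert: (p) stays prime with e=1, f=2, g=1.
Therefore p is inert.

inert


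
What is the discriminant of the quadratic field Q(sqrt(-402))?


For K = Q(sqrt(d)) with d squarefree: disc(K) = d if d = 1 mod 4, and disc(K) = 4d if d = 2 or 3 mod 4.
Here d = -402, and d mod 4 = 2.
d = 2 mod 4, not 1 (O_K = Z[sqrt(d)]), so disc(K) = 4d = 4 * (-402) = -1608

-1608


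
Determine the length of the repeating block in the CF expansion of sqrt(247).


Run the CF algorithm for sqrt(247).
a_0 = floor(sqrt(247)) = 15; set m_0=0, q_0=1.
Recurrence: m' = q*a - m,  q' = (d - m'^2)/q,  a' = floor((a_0 + m')/q').
  step 1: m=15, q=22, a=1
  step 2: m=7, q=9, a=2
  step 3: m=11, q=14, a=1
  step 4: m=3, q=17, a=1
  step 5: m=14, q=3, a=9
  step 6: m=13, q=26, a=1
  step 7: m=13, q=3, a=9
  step 8: m=14, q=17, a=1
  step 9: m=3, q=14, a=1
  step 10: m=11, q=9, a=2
  step 11: m=7, q=22, a=1
  step 12: m=15, q=1, a=30
a_12 = 2*a_0 = 30, so the period closes here.
sqrt(247) = [15; 1, 2, 1, 1, 9, 1, 9, 1, 1, 2, 1, 30]
Period length = 12

12


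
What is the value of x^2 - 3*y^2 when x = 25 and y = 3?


x^2 - d*y^2
= 25^2 - 3*3^2
= 625 - 27
= 598

598


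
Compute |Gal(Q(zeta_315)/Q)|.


|Gal(Q(zeta_315)/Q)| = phi(315)
= 144

144


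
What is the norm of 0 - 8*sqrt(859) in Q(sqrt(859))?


N(a + b*sqrt(d)) = a^2 - d*b^2
= (0)^2 - (859)*(-8)^2
= 0 - 54976
= -54976

-54976


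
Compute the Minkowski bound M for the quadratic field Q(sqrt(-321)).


d = -321, d mod 4 = 3, so disc(K) = 4d = -1284; |disc(K)| = 1284
Imaginary quadratic field, so n = 2, s = r2 = 1, r1 = 0
M = (n!/n^n) * (4/pi)^s * sqrt(|disc(K)|) = (2!/2^2) * (4/pi)^1 * sqrt(1284)
= 0.5 * 1.273240 * 35.832946
= 22.8120

22.8120


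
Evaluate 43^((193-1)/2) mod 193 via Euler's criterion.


p = 193 is prime and the exponent is (p-1)/2 = 96, so by Euler's criterion 43^96 = (43/193) = +1 or -1 mod 193.
Compute by square-and-multiply:
  96 = 64 + 32 (binary 1100000)
  Repeated squaring mod 193: 43^1 = 43, 43^2 = 112, 43^4 = 192, 43^8 = 1, 43^16 = 1, 43^32 = 1, 43^64 = 1
  43^96 = 43^64 * 43^32 = 1 * 1 mod 193
    1 * 1 = 1 = 1 mod 193
  43^96 = 1 mod 193
Result 1: 43 is a quadratic residue mod 193.
43^96 mod 193 = 1

1


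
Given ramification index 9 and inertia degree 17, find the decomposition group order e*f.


|D_P| = e * f
= 9 * 17
= 153

153


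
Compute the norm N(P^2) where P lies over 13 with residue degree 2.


N(P^a) = p^(a*f)
= 13^(2*2)
= 13^4
= 28561

28561


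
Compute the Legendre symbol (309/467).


p = 467 is prime, so compute (309/467) with the reciprocity algorithm (Jacobi-symbol steps: pull out 2s via (2/n), flip via reciprocity, reduce):
  reciprocity: (309/467) -> +(467/309)
  reduce: (158/309)
  pull out 2: (2/309) = -1  (since 309 mod 8 = 5)
  reciprocity: (79/309) -> +(309/79)
  reduce: (72/79)
  pull out 2: (2/79) = +1  (since 79 mod 8 = 7)
  pull out 2: (2/79) = +1  (since 79 mod 8 = 7)
  pull out 2: (2/79) = +1  (since 79 mod 8 = 7)
  reciprocity: (9/79) -> +(79/9)
  reduce: (7/9)
  reciprocity: (7/9) -> +(9/7)
  reduce: (2/7)
  pull out 2: (2/7) = +1  (since 7 mod 8 = 7)
  (1/7) = 1
Product of signs = -1
(309/467) = -1

-1


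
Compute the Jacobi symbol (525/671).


Compute (525/671) via quadratic reciprocity:
  reciprocity: (525/671) -> +(671/525)
  reduce: (146/525)
  pull out 2: (2/525) = -1  (since 525 mod 8 = 5)
  reciprocity: (73/525) -> +(525/73)
  reduce: (14/73)
  pull out 2: (2/73) = +1  (since 73 mod 8 = 1)
  reciprocity: (7/73) -> +(73/7)
  reduce: (3/7)
  reciprocity: (3/7) -> -(7/3)
  reduce: (1/3)
  (1/3) = 1
Product of signs = 1

1


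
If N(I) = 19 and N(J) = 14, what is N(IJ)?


N(IJ) = N(I) * N(J)
= 19 * 14
= 266

266


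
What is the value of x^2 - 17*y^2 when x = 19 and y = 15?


x^2 - d*y^2
= 19^2 - 17*15^2
= 361 - 3825
= -3464

-3464


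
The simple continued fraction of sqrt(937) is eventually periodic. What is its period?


Run the CF algorithm for sqrt(937).
a_0 = floor(sqrt(937)) = 30; set m_0=0, q_0=1.
Recurrence: m' = q*a - m,  q' = (d - m'^2)/q,  a' = floor((a_0 + m')/q').
  step 1: m=30, q=37, a=1
  step 2: m=7, q=24, a=1
  step 3: m=17, q=27, a=1
  step 4: m=10, q=31, a=1
  step 5: m=21, q=16, a=3
  step 6: m=27, q=13, a=4
  step 7: m=25, q=24, a=2
  step 8: m=23, q=17, a=3
  step 9: m=28, q=9, a=6
  step 10: m=26, q=29, a=1
  step 11: m=3, q=32, a=1
  step 12: m=29, q=3, a=19
  step 13: m=28, q=51, a=1
  step 14: m=23, q=8, a=6
  step 15: m=25, q=39, a=1
  step 16: m=14, q=19, a=2
  step 17: m=24, q=19, a=2
  step 18: m=14, q=39, a=1
  step 19: m=25, q=8, a=6
  step 20: m=23, q=51, a=1
  step 21: m=28, q=3, a=19
  step 22: m=29, q=32, a=1
  step 23: m=3, q=29, a=1
  step 24: m=26, q=9, a=6
  step 25: m=28, q=17, a=3
  step 26: m=23, q=24, a=2
  step 27: m=25, q=13, a=4
  step 28: m=27, q=16, a=3
  step 29: m=21, q=31, a=1
  step 30: m=10, q=27, a=1
  step 31: m=17, q=24, a=1
  step 32: m=7, q=37, a=1
  step 33: m=30, q=1, a=60
a_33 = 2*a_0 = 60, so the period closes here.
sqrt(937) = [30; 1, 1, 1, 1, 3, 4, 2, 3, 6, 1, 1, 19, 1, 6, 1, 2, 2, 1, 6, 1, 19, 1, 1, 6, 3, 2, 4, 3, 1, 1, 1, 1, 60]
Period length = 33

33


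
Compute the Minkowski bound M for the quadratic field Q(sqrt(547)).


d = 547, d mod 4 = 3, so disc(K) = 4d = 2188; |disc(K)| = 2188
Real quadratic field, so n = 2, s = r2 = 0, r1 = 2
M = (n!/n^n) * (4/pi)^s * sqrt(|disc(K)|) = (2!/2^2) * (4/pi)^0 * sqrt(2188)
= 0.5 * 1.000000 * 46.776062
= 23.3880

23.3880


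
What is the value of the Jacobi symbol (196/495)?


Compute (196/495) via quadratic reciprocity:
  pull out 2: (2/495) = +1  (since 495 mod 8 = 7)
  pull out 2: (2/495) = +1  (since 495 mod 8 = 7)
  reciprocity: (49/495) -> +(495/49)
  reduce: (5/49)
  reciprocity: (5/49) -> +(49/5)
  reduce: (4/5)
  pull out 2: (2/5) = -1  (since 5 mod 8 = 5)
  pull out 2: (2/5) = -1  (since 5 mod 8 = 5)
  (1/5) = 1
Product of signs = 1

1


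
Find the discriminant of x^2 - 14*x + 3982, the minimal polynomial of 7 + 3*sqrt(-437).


The element 7 + 3*sqrt(-437) has minimal polynomial:
x^2 - 14*x + 3982
Discriminant = (-14)^2 - 4*(3982)
= 196 - 15928
= -15732

-15732


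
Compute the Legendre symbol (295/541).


p = 541 is prime, so compute (295/541) with the reciprocity algorithm (Jacobi-symbol steps: pull out 2s via (2/n), flip via reciprocity, reduce):
  reciprocity: (295/541) -> +(541/295)
  reduce: (246/295)
  pull out 2: (2/295) = +1  (since 295 mod 8 = 7)
  reciprocity: (123/295) -> -(295/123)
  reduce: (49/123)
  reciprocity: (49/123) -> +(123/49)
  reduce: (25/49)
  reciprocity: (25/49) -> +(49/25)
  reduce: (24/25)
  pull out 2: (2/25) = +1  (since 25 mod 8 = 1)
  pull out 2: (2/25) = +1  (since 25 mod 8 = 1)
  pull out 2: (2/25) = +1  (since 25 mod 8 = 1)
  reciprocity: (3/25) -> +(25/3)
  reduce: (1/3)
  (1/3) = 1
Product of signs = -1
(295/541) = -1

-1


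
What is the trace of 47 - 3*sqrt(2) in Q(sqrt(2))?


Tr(a + b*sqrt(d)) = (a + b*sqrt(d)) + (a - b*sqrt(d)) = 2a
= 2 * (47)
= 94

94


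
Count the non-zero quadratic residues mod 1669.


For prime p, the number of non-zero quadratic residues is (p-1)/2.
= (1669-1)/2
= 834

834


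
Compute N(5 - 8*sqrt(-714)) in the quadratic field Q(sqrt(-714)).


N(a + b*sqrt(d)) = a^2 - d*b^2
= (5)^2 - (-714)*(-8)^2
= 25 + 45696
= 45721

45721


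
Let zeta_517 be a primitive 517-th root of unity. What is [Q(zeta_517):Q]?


The degree equals Euler's totient phi(517).
517 = 11 * 47
phi(517) = 460

460


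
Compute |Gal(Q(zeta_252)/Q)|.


|Gal(Q(zeta_252)/Q)| = phi(252)
= 72

72


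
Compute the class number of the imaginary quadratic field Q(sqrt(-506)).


K = Q(sqrt(-506)). d mod 4 = 2, so D = disc(K) = 4d = -2024
h(K) equals the number of primitive reduced positive-definite forms (a, b, c) = a*x^2 + b*x*y + c*y^2 with b^2 - 4ac = D,
where reduced means |b| <= a <= c, with b >= 0 whenever |b| = a or a = c, and primitive means gcd(a, b, c) = 1.
Reduced forces 3a^2 <= |D| = 2024, so 1 <= a <= 25; b must have the parity of D, and c = (b^2 - D)/(4a) must be an integer >= a.
Enumerate a = 1..25, b in [-a, a]:
  a=1: (1, 0, 506)  [1]
  a=2: (2, 0, 253)  [1]
  a=3: (3, -2, 169), (3, 2, 169)  [2]
  a=4: none
  a=5: (5, -4, 102), (5, 4, 102)  [2]
  a=6: (6, -4, 85), (6, 4, 85)  [2]
  a=7..8: none
  a=9: (9, -8, 58), (9, 8, 58)  [2]
  a=10: (10, -4, 51), (10, 4, 51)  [2]
  a=11: (11, 0, 46)  [1]
  a=12: none
  a=13: (13, -2, 39), (13, 2, 39)  [2]
  a=14: none
  a=15: (15, -14, 37), (15, -4, 34), (15, 4, 34), (15, 14, 37)  [4]
  a=16: none
  a=17: (17, -4, 30), (17, 4, 30)  [2]
  a=18: (18, -8, 29), (18, 8, 29)  [2]
  a=19: (19, -16, 30), (19, 16, 30)  [2]
  a=20..21: none
  a=22: (22, 0, 23)  [1]
  a=23..24: none
  a=25: (25, -24, 26), (25, 24, 26)  [2]
Total reduced forms: 1 + 1 + 2 + 2 + 2 + 2 + 2 + 1 + 2 + 4 + 2 + 2 + 2 + 1 + 2 = 28
h = 28

28


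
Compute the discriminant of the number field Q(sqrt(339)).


For K = Q(sqrt(d)) with d squarefree: disc(K) = d if d = 1 mod 4, and disc(K) = 4d if d = 2 or 3 mod 4.
Here d = 339, and d mod 4 = 3.
d = 3 mod 4, not 1 (O_K = Z[sqrt(d)]), so disc(K) = 4d = 4 * (339) = 1356

1356


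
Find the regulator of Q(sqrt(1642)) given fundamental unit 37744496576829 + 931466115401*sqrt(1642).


epsilon = 37744496576829 + 931466115401*sqrt(1642)
= 7.5489e+13
R = ln(7.5489e+13)
= 31.9550

31.9550


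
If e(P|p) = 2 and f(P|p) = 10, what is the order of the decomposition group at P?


|D_P| = e * f
= 2 * 10
= 20

20


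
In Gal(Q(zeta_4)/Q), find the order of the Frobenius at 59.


The Frobenius at p in Gal(Q(zeta_n)/Q) = (Z/nZ)* is the class of p, so its order is ord_4(59), the smallest k >= 1 with 59^k = 1 mod 4.
n = 4 = 2^2, phi(4) = 2; the order divides phi(n).
Divisors of 2: 1, 2
Repeated squaring mod 4: 59^1 = 3, 59^2 = 1
Test divisors in increasing order:
  k=1: 59^1 = 3 mod 4
  k=2: 59^2 = 1 mod 4  <- first divisor giving 1
Order = 2

2


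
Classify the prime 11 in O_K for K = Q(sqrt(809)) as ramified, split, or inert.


K = Q(sqrt(809)). Since d mod 4 = 1, disc(K) = 809.
Check p | disc: 809 mod 11 = 6.
p does not divide disc. Compute Legendre symbol (d/p):
6^((11-1)/2) mod 11 = -1
(d/p) = -1, so p is inert: (p) stays prime with e=1, f=2, g=1.
Therefore p is inert.

inert


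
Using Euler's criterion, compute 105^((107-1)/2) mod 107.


p = 107 is prime and the exponent is (p-1)/2 = 53, so by Euler's criterion 105^53 = (105/107) = +1 or -1 mod 107.
Compute by square-and-multiply:
  53 = 32 + 16 + 4 + 1 (binary 110101)
  Repeated squaring mod 107: 105^1 = 105, 105^2 = 4, 105^4 = 16, 105^8 = 42, 105^16 = 52, 105^32 = 29
  105^53 = 105^32 * 105^16 * 105^4 * 105^1 = 29 * 52 * 16 * 105 mod 107
    29 * 52 = 1508 = 10 mod 107
    10 * 16 = 160 = 53 mod 107
    53 * 105 = 5565 = 1 mod 107
  105^53 = 1 mod 107
Result 1: 105 is a quadratic residue mod 107.
105^53 mod 107 = 1

1


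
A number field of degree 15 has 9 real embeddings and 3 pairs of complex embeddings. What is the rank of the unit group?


By Dirichlet's unit theorem:
rank = r1 + r2 - 1
= 9 + 3 - 1
= 11

11


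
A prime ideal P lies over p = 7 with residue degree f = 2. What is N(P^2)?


N(P^a) = p^(a*f)
= 7^(2*2)
= 7^4
= 2401

2401


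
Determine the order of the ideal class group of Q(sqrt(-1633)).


K = Q(sqrt(-1633)). d mod 4 = 3, so D = disc(K) = 4d = -6532
h(K) equals the number of primitive reduced positive-definite forms (a, b, c) = a*x^2 + b*x*y + c*y^2 with b^2 - 4ac = D,
where reduced means |b| <= a <= c, with b >= 0 whenever |b| = a or a = c, and primitive means gcd(a, b, c) = 1.
Reduced forces 3a^2 <= |D| = 6532, so 1 <= a <= 46; b must have the parity of D, and c = (b^2 - D)/(4a) must be an integer >= a.
Enumerate a = 1..46, b in [-a, a]:
  a=1: (1, 0, 1633)  [1]
  a=2: (2, 2, 817)  [1]
  a=3..16: none
  a=17: (17, -8, 97), (17, 8, 97)  [2]
  a=18: none
  a=19: (19, -2, 86), (19, 2, 86)  [2]
  a=20..22: none
  a=23: (23, 0, 71)  [1]
  a=24..28: none
  a=29: (29, -14, 58), (29, 14, 58)  [2]
  a=30: none
  a=31: (31, -28, 59), (31, 28, 59)  [2]
  a=32..33: none
  a=34: (34, -26, 53), (34, 26, 53)  [2]
  a=35..37: none
  a=38: (38, -2, 43), (38, 2, 43)  [2]
  a=39..45: none
  a=46: (46, 46, 47)  [1]
Total reduced forms: 1 + 1 + 2 + 2 + 1 + 2 + 2 + 2 + 2 + 1 = 16
h = 16

16


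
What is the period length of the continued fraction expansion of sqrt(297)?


Run the CF algorithm for sqrt(297).
a_0 = floor(sqrt(297)) = 17; set m_0=0, q_0=1.
Recurrence: m' = q*a - m,  q' = (d - m'^2)/q,  a' = floor((a_0 + m')/q').
  step 1: m=17, q=8, a=4
  step 2: m=15, q=9, a=3
  step 3: m=12, q=17, a=1
  step 4: m=5, q=16, a=1
  step 5: m=11, q=11, a=2
  step 6: m=11, q=16, a=1
  step 7: m=5, q=17, a=1
  step 8: m=12, q=9, a=3
  step 9: m=15, q=8, a=4
  step 10: m=17, q=1, a=34
a_10 = 2*a_0 = 34, so the period closes here.
sqrt(297) = [17; 4, 3, 1, 1, 2, 1, 1, 3, 4, 34]
Period length = 10

10


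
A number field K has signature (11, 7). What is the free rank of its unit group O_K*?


By Dirichlet's unit theorem:
rank = r1 + r2 - 1
= 11 + 7 - 1
= 17

17


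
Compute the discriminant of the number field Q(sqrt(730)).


For K = Q(sqrt(d)) with d squarefree: disc(K) = d if d = 1 mod 4, and disc(K) = 4d if d = 2 or 3 mod 4.
Here d = 730, and d mod 4 = 2.
d = 2 mod 4, not 1 (O_K = Z[sqrt(d)]), so disc(K) = 4d = 4 * (730) = 2920

2920


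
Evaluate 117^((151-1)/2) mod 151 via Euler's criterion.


p = 151 is prime and the exponent is (p-1)/2 = 75, so by Euler's criterion 117^75 = (117/151) = +1 or -1 mod 151.
Compute by square-and-multiply:
  75 = 64 + 8 + 2 + 1 (binary 1001011)
  Repeated squaring mod 151: 117^1 = 117, 117^2 = 99, 117^4 = 137, 117^8 = 45, 117^16 = 62, 117^32 = 69, 117^64 = 80
  117^75 = 117^64 * 117^8 * 117^2 * 117^1 = 80 * 45 * 99 * 117 mod 151
    80 * 45 = 3600 = 127 mod 151
    127 * 99 = 12573 = 40 mod 151
    40 * 117 = 4680 = 150 mod 151
  117^75 = 150 mod 151
Result 150 = p - 1 = -1 mod 151: 117 is a quadratic non-residue mod 151. As a residue in [0, p-1] the value is 150.
117^75 mod 151 = 150

150


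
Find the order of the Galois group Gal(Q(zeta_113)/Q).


|Gal(Q(zeta_113)/Q)| = phi(113)
= 112

112


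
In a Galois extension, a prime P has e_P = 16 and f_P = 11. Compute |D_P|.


|D_P| = e * f
= 16 * 11
= 176

176


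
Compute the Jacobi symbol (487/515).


Compute (487/515) via quadratic reciprocity:
  reciprocity: (487/515) -> -(515/487)
  reduce: (28/487)
  pull out 2: (2/487) = +1  (since 487 mod 8 = 7)
  pull out 2: (2/487) = +1  (since 487 mod 8 = 7)
  reciprocity: (7/487) -> -(487/7)
  reduce: (4/7)
  pull out 2: (2/7) = +1  (since 7 mod 8 = 7)
  pull out 2: (2/7) = +1  (since 7 mod 8 = 7)
  (1/7) = 1
Product of signs = 1

1


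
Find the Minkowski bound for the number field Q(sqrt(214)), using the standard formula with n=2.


d = 214, d mod 4 = 2, so disc(K) = 4d = 856; |disc(K)| = 856
Real quadratic field, so n = 2, s = r2 = 0, r1 = 2
M = (n!/n^n) * (4/pi)^s * sqrt(|disc(K)|) = (2!/2^2) * (4/pi)^0 * sqrt(856)
= 0.5 * 1.000000 * 29.257478
= 14.6287

14.6287


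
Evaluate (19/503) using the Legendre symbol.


p = 503 is prime, so compute (19/503) with the reciprocity algorithm (Jacobi-symbol steps: pull out 2s via (2/n), flip via reciprocity, reduce):
  reciprocity: (19/503) -> -(503/19)
  reduce: (9/19)
  reciprocity: (9/19) -> +(19/9)
  reduce: (1/9)
  (1/9) = 1
Product of signs = -1
(19/503) = -1

-1


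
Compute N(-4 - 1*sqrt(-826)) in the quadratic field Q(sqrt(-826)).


N(a + b*sqrt(d)) = a^2 - d*b^2
= (-4)^2 - (-826)*(-1)^2
= 16 + 826
= 842

842


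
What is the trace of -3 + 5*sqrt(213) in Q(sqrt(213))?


Tr(a + b*sqrt(d)) = (a + b*sqrt(d)) + (a - b*sqrt(d)) = 2a
= 2 * (-3)
= -6

-6


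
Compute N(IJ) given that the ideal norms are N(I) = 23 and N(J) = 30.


N(IJ) = N(I) * N(J)
= 23 * 30
= 690

690


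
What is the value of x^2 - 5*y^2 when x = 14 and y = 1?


x^2 - d*y^2
= 14^2 - 5*1^2
= 196 - 5
= 191

191


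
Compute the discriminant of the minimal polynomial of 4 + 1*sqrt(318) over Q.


The element 4 + 1*sqrt(318) has minimal polynomial:
x^2 - 8*x - 302
Discriminant = (-8)^2 - 4*(-302)
= 64 + 1208
= 1272

1272


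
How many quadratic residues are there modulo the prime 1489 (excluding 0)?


For prime p, the number of non-zero quadratic residues is (p-1)/2.
= (1489-1)/2
= 744

744


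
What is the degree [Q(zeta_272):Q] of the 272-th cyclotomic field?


The degree equals Euler's totient phi(272).
272 = 2^4 * 17
phi(272) = 128

128


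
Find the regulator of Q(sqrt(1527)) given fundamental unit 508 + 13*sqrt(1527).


epsilon = 508 + 13*sqrt(1527)
= 1015.9990
R = ln(1015.9990)
= 6.9236

6.9236


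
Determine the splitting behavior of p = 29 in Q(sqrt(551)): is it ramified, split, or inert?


K = Q(sqrt(551)). Since d mod 4 = 3, disc(K) = 2204.
Check p | disc: 2204 mod 29 = 0.
p divides disc, so p ramifies: (p) = P^2 with e=2, f=1, g=1.
Therefore p is ramified.

ramified


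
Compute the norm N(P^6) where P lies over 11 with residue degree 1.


N(P^a) = p^(a*f)
= 11^(6*1)
= 11^6
= 1771561

1771561


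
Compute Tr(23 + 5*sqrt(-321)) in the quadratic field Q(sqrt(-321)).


Tr(a + b*sqrt(d)) = (a + b*sqrt(d)) + (a - b*sqrt(d)) = 2a
= 2 * (23)
= 46

46


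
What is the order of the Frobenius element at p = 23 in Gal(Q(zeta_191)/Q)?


The Frobenius at p in Gal(Q(zeta_n)/Q) = (Z/nZ)* is the class of p, so its order is ord_191(23), the smallest k >= 1 with 23^k = 1 mod 191.
n = 191 = 191, phi(191) = 190; the order divides phi(n).
Divisors of 190: 1, 2, 5, 10, 19, 38, 95, 190
Repeated squaring mod 191: 23^1 = 23, 23^2 = 147, 23^4 = 26, 23^8 = 103, 23^16 = 104, 23^32 = 120, 23^64 = 75, 23^128 = 86
Test divisors in increasing order:
  k=1: 23^1 = 23 mod 191
  k=2: 23^2 = 147 mod 191
  k=5: 23^5 = 26 * 23 = 25 mod 191
  k=10: 23^10 = 103 * 147 = 52 mod 191
  k=19: 23^19 = 104 * 147 * 23 = 184 mod 191
  k=38: 23^38 = 120 * 26 * 147 = 49 mod 191
  k=95: 23^95 = 75 * 104 * 103 * 26 * 147 * 23 = 1 mod 191  <- first divisor giving 1
Order = 95

95


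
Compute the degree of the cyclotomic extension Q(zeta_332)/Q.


The degree equals Euler's totient phi(332).
332 = 2^2 * 83
phi(332) = 164

164


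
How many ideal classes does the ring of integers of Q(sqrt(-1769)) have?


K = Q(sqrt(-1769)). d mod 4 = 3, so D = disc(K) = 4d = -7076
h(K) equals the number of primitive reduced positive-definite forms (a, b, c) = a*x^2 + b*x*y + c*y^2 with b^2 - 4ac = D,
where reduced means |b| <= a <= c, with b >= 0 whenever |b| = a or a = c, and primitive means gcd(a, b, c) = 1.
Reduced forces 3a^2 <= |D| = 7076, so 1 <= a <= 48; b must have the parity of D, and c = (b^2 - D)/(4a) must be an integer >= a.
Enumerate a = 1..48, b in [-a, a]:
  a=1: (1, 0, 1769)  [1]
  a=2: (2, 2, 885)  [1]
  a=3: (3, -2, 590), (3, 2, 590)  [2]
  a=4: none
  a=5: (5, -2, 354), (5, 2, 354)  [2]
  a=6: (6, -2, 295), (6, 2, 295)  [2]
  a=7: (7, -6, 254), (7, 6, 254)  [2]
  a=8: none
  a=9: (9, -4, 197), (9, 4, 197)  [2]
  a=10: (10, -2, 177), (10, 2, 177)  [2]
  a=11..12: none
  a=13: (13, -10, 138), (13, 10, 138)  [2]
  a=14: (14, -6, 127), (14, 6, 127)  [2]
  a=15: (15, -8, 119), (15, -2, 118), (15, 2, 118), (15, 8, 119)  [4]
  a=16: none
  a=17: (17, -8, 105), (17, 8, 105)  [2]
  a=18: (18, -14, 101), (18, 14, 101)  [2]
  a=19: (19, -12, 95), (19, 12, 95)  [2]
  a=20: none
  a=21: (21, -20, 89), (21, -8, 85), (21, 8, 85), (21, 20, 89)  [4]
  a=22: none
  a=23: (23, -10, 78), (23, 10, 78)  [2]
  a=24: none
  a=25: (25, -18, 74), (25, 18, 74)  [2]
  a=26: (26, -10, 69), (26, 10, 69)  [2]
  a=27: (27, -22, 70), (27, 22, 70)  [2]
  a=28: none
  a=29: (29, 0, 61)  [1]
  a=30: (30, -22, 63), (30, -2, 59), (30, 2, 59), (30, 22, 63)  [4]
  a=31..33: none
  a=34: (34, -26, 57), (34, 26, 57)  [2]
  a=35: (35, -22, 54), (35, -8, 51), (35, 8, 51), (35, 22, 54)  [4]
  a=36: none
  a=37: (37, -18, 50), (37, 18, 50)  [2]
  a=38: (38, -26, 51), (38, 26, 51)  [2]
  a=39: (39, -16, 47), (39, -10, 46), (39, 10, 46), (39, 16, 47)  [4]
  a=40..41: none
  a=42: (42, -34, 49), (42, -22, 45), (42, 22, 45), (42, 34, 49)  [4]
  a=43..44: none
  a=45: (45, 32, 45)  [1]
  a=46..48: none
Total reduced forms: 1 + 1 + 2 + 2 + 2 + 2 + 2 + 2 + 2 + 2 + 4 + 2 + 2 + 2 + 4 + 2 + 2 + 2 + 2 + 1 + 4 + 2 + 4 + 2 + 2 + 4 + 4 + 1 = 64
h = 64

64


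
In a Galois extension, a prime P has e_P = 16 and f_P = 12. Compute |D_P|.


|D_P| = e * f
= 16 * 12
= 192

192


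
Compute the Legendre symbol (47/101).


p = 101 is prime, so compute (47/101) with the reciprocity algorithm (Jacobi-symbol steps: pull out 2s via (2/n), flip via reciprocity, reduce):
  reciprocity: (47/101) -> +(101/47)
  reduce: (7/47)
  reciprocity: (7/47) -> -(47/7)
  reduce: (5/7)
  reciprocity: (5/7) -> +(7/5)
  reduce: (2/5)
  pull out 2: (2/5) = -1  (since 5 mod 8 = 5)
  (1/5) = 1
Product of signs = 1
(47/101) = 1

1


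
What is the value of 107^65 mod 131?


p = 131 is prime and the exponent is (p-1)/2 = 65, so by Euler's criterion 107^65 = (107/131) = +1 or -1 mod 131.
Compute by square-and-multiply:
  65 = 64 + 1 (binary 1000001)
  Repeated squaring mod 131: 107^1 = 107, 107^2 = 52, 107^4 = 84, 107^8 = 113, 107^16 = 62, 107^32 = 45, 107^64 = 60
  107^65 = 107^64 * 107^1 = 60 * 107 mod 131
    60 * 107 = 6420 = 1 mod 131
  107^65 = 1 mod 131
Result 1: 107 is a quadratic residue mod 131.
107^65 mod 131 = 1

1


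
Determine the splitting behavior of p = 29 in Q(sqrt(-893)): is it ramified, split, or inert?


K = Q(sqrt(-893)). Since d mod 4 = 3, disc(K) = -3572.
Check p | disc: -3572 mod 29 = 24.
p does not divide disc. Compute Legendre symbol (d/p):
6^((29-1)/2) mod 29 = 1
(d/p) = 1, so p splits: (p) = P*P' with e=1, f=1, g=2.
Therefore p is split.

split


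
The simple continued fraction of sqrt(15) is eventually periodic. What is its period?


Run the CF algorithm for sqrt(15).
a_0 = floor(sqrt(15)) = 3; set m_0=0, q_0=1.
Recurrence: m' = q*a - m,  q' = (d - m'^2)/q,  a' = floor((a_0 + m')/q').
  step 1: m=3, q=6, a=1
  step 2: m=3, q=1, a=6
a_2 = 2*a_0 = 6, so the period closes here.
sqrt(15) = [3; 1, 6]
Period length = 2

2


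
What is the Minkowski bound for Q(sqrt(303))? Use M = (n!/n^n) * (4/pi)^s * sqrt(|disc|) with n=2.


d = 303, d mod 4 = 3, so disc(K) = 4d = 1212; |disc(K)| = 1212
Real quadratic field, so n = 2, s = r2 = 0, r1 = 2
M = (n!/n^n) * (4/pi)^s * sqrt(|disc(K)|) = (2!/2^2) * (4/pi)^0 * sqrt(1212)
= 0.5 * 1.000000 * 34.813790
= 17.4069

17.4069


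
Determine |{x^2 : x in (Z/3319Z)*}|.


For prime p, the number of non-zero quadratic residues is (p-1)/2.
= (3319-1)/2
= 1659

1659


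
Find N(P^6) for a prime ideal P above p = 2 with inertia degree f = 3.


N(P^a) = p^(a*f)
= 2^(6*3)
= 2^18
= 262144

262144


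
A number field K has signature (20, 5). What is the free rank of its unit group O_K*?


By Dirichlet's unit theorem:
rank = r1 + r2 - 1
= 20 + 5 - 1
= 24

24


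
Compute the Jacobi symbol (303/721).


Compute (303/721) via quadratic reciprocity:
  reciprocity: (303/721) -> +(721/303)
  reduce: (115/303)
  reciprocity: (115/303) -> -(303/115)
  reduce: (73/115)
  reciprocity: (73/115) -> +(115/73)
  reduce: (42/73)
  pull out 2: (2/73) = +1  (since 73 mod 8 = 1)
  reciprocity: (21/73) -> +(73/21)
  reduce: (10/21)
  pull out 2: (2/21) = -1  (since 21 mod 8 = 5)
  reciprocity: (5/21) -> +(21/5)
  reduce: (1/5)
  (1/5) = 1
Product of signs = 1

1


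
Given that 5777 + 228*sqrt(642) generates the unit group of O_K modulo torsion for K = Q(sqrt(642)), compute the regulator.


epsilon = 5777 + 228*sqrt(642)
= 11553.9999
R = ln(11553.9999)
= 9.3548

9.3548


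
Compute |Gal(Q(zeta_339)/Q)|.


|Gal(Q(zeta_339)/Q)| = phi(339)
= 224

224


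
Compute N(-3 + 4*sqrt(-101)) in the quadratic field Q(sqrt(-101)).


N(a + b*sqrt(d)) = a^2 - d*b^2
= (-3)^2 - (-101)*(4)^2
= 9 + 1616
= 1625

1625


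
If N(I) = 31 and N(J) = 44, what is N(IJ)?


N(IJ) = N(I) * N(J)
= 31 * 44
= 1364

1364


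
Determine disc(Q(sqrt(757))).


For K = Q(sqrt(d)) with d squarefree: disc(K) = d if d = 1 mod 4, and disc(K) = 4d if d = 2 or 3 mod 4.
Here d = 757, and d mod 4 = 1.
d = 1 mod 4 (O_K = Z[(1+sqrt(d))/2]), so disc(K) = d = 757

757


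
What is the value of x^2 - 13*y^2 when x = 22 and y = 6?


x^2 - d*y^2
= 22^2 - 13*6^2
= 484 - 468
= 16

16


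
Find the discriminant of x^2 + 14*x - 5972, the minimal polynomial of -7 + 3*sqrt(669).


The element -7 + 3*sqrt(669) has minimal polynomial:
x^2 + 14*x - 5972
Discriminant = (14)^2 - 4*(-5972)
= 196 + 23888
= 24084

24084


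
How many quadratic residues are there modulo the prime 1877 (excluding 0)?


For prime p, the number of non-zero quadratic residues is (p-1)/2.
= (1877-1)/2
= 938

938


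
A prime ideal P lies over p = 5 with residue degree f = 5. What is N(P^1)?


N(P^a) = p^(a*f)
= 5^(1*5)
= 5^5
= 3125

3125


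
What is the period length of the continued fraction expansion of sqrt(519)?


Run the CF algorithm for sqrt(519).
a_0 = floor(sqrt(519)) = 22; set m_0=0, q_0=1.
Recurrence: m' = q*a - m,  q' = (d - m'^2)/q,  a' = floor((a_0 + m')/q').
  step 1: m=22, q=35, a=1
  step 2: m=13, q=10, a=3
  step 3: m=17, q=23, a=1
  step 4: m=6, q=21, a=1
  step 5: m=15, q=14, a=2
  step 6: m=13, q=25, a=1
  step 7: m=12, q=15, a=2
  step 8: m=18, q=13, a=3
  step 9: m=21, q=6, a=7
  step 10: m=21, q=13, a=3
  step 11: m=18, q=15, a=2
  step 12: m=12, q=25, a=1
  step 13: m=13, q=14, a=2
  step 14: m=15, q=21, a=1
  step 15: m=6, q=23, a=1
  step 16: m=17, q=10, a=3
  step 17: m=13, q=35, a=1
  step 18: m=22, q=1, a=44
a_18 = 2*a_0 = 44, so the period closes here.
sqrt(519) = [22; 1, 3, 1, 1, 2, 1, 2, 3, 7, 3, 2, 1, 2, 1, 1, 3, 1, 44]
Period length = 18

18


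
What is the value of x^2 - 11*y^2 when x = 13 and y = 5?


x^2 - d*y^2
= 13^2 - 11*5^2
= 169 - 275
= -106

-106


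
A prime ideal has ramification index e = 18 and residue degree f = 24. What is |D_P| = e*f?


|D_P| = e * f
= 18 * 24
= 432

432


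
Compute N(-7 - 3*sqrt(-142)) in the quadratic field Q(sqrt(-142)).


N(a + b*sqrt(d)) = a^2 - d*b^2
= (-7)^2 - (-142)*(-3)^2
= 49 + 1278
= 1327

1327


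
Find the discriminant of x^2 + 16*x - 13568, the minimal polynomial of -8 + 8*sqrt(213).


The element -8 + 8*sqrt(213) has minimal polynomial:
x^2 + 16*x - 13568
Discriminant = (16)^2 - 4*(-13568)
= 256 + 54272
= 54528

54528


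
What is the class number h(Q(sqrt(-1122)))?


K = Q(sqrt(-1122)). d mod 4 = 2, so D = disc(K) = 4d = -4488
h(K) equals the number of primitive reduced positive-definite forms (a, b, c) = a*x^2 + b*x*y + c*y^2 with b^2 - 4ac = D,
where reduced means |b| <= a <= c, with b >= 0 whenever |b| = a or a = c, and primitive means gcd(a, b, c) = 1.
Reduced forces 3a^2 <= |D| = 4488, so 1 <= a <= 38; b must have the parity of D, and c = (b^2 - D)/(4a) must be an integer >= a.
Enumerate a = 1..38, b in [-a, a]:
  a=1: (1, 0, 1122)  [1]
  a=2: (2, 0, 561)  [1]
  a=3: (3, 0, 374)  [1]
  a=4..5: none
  a=6: (6, 0, 187)  [1]
  a=7..10: none
  a=11: (11, 0, 102)  [1]
  a=12: none
  a=13: (13, -6, 87), (13, 6, 87)  [2]
  a=14..16: none
  a=17: (17, 0, 66)  [1]
  a=18..21: none
  a=22: (22, 0, 51)  [1]
  a=23..25: none
  a=26: (26, -20, 47), (26, 20, 47)  [2]
  a=27..28: none
  a=29: (29, -6, 39), (29, 6, 39)  [2]
  a=30: none
  a=31: (31, -10, 37), (31, 10, 37)  [2]
  a=32: none
  a=33: (33, 0, 34)  [1]
  a=34..38: none
Total reduced forms: 1 + 1 + 1 + 1 + 1 + 2 + 1 + 1 + 2 + 2 + 2 + 1 = 16
h = 16

16


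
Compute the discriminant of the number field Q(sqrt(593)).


For K = Q(sqrt(d)) with d squarefree: disc(K) = d if d = 1 mod 4, and disc(K) = 4d if d = 2 or 3 mod 4.
Here d = 593, and d mod 4 = 1.
d = 1 mod 4 (O_K = Z[(1+sqrt(d))/2]), so disc(K) = d = 593

593


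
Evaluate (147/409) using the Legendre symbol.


p = 409 is prime, so compute (147/409) with the reciprocity algorithm (Jacobi-symbol steps: pull out 2s via (2/n), flip via reciprocity, reduce):
  reciprocity: (147/409) -> +(409/147)
  reduce: (115/147)
  reciprocity: (115/147) -> -(147/115)
  reduce: (32/115)
  pull out 2: (2/115) = -1  (since 115 mod 8 = 3)
  pull out 2: (2/115) = -1  (since 115 mod 8 = 3)
  pull out 2: (2/115) = -1  (since 115 mod 8 = 3)
  pull out 2: (2/115) = -1  (since 115 mod 8 = 3)
  pull out 2: (2/115) = -1  (since 115 mod 8 = 3)
  (1/115) = 1
Product of signs = 1
(147/409) = 1

1


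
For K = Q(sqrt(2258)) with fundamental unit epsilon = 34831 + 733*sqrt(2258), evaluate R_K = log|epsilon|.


epsilon = 34831 + 733*sqrt(2258)
= 69662.0000
R = ln(69662.0000)
= 11.1514

11.1514


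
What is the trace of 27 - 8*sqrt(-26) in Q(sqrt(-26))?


Tr(a + b*sqrt(d)) = (a + b*sqrt(d)) + (a - b*sqrt(d)) = 2a
= 2 * (27)
= 54

54


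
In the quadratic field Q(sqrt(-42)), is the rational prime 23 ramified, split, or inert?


K = Q(sqrt(-42)). Since d mod 4 = 2, disc(K) = -168.
Check p | disc: -168 mod 23 = 16.
p does not divide disc. Compute Legendre symbol (d/p):
4^((23-1)/2) mod 23 = 1
(d/p) = 1, so p splits: (p) = P*P' with e=1, f=1, g=2.
Therefore p is split.

split


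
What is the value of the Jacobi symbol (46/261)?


Compute (46/261) via quadratic reciprocity:
  pull out 2: (2/261) = -1  (since 261 mod 8 = 5)
  reciprocity: (23/261) -> +(261/23)
  reduce: (8/23)
  pull out 2: (2/23) = +1  (since 23 mod 8 = 7)
  pull out 2: (2/23) = +1  (since 23 mod 8 = 7)
  pull out 2: (2/23) = +1  (since 23 mod 8 = 7)
  (1/23) = 1
Product of signs = -1

-1


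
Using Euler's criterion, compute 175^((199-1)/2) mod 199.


p = 199 is prime and the exponent is (p-1)/2 = 99, so by Euler's criterion 175^99 = (175/199) = +1 or -1 mod 199.
Compute by square-and-multiply:
  99 = 64 + 32 + 2 + 1 (binary 1100011)
  Repeated squaring mod 199: 175^1 = 175, 175^2 = 178, 175^4 = 43, 175^8 = 58, 175^16 = 180, 175^32 = 162, 175^64 = 175
  175^99 = 175^64 * 175^32 * 175^2 * 175^1 = 175 * 162 * 178 * 175 mod 199
    175 * 162 = 28350 = 92 mod 199
    92 * 178 = 16376 = 58 mod 199
    58 * 175 = 10150 = 1 mod 199
  175^99 = 1 mod 199
Result 1: 175 is a quadratic residue mod 199.
175^99 mod 199 = 1

1


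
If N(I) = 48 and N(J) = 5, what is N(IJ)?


N(IJ) = N(I) * N(J)
= 48 * 5
= 240

240


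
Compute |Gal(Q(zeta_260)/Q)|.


|Gal(Q(zeta_260)/Q)| = phi(260)
= 96

96


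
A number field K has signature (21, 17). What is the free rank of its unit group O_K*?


By Dirichlet's unit theorem:
rank = r1 + r2 - 1
= 21 + 17 - 1
= 37

37


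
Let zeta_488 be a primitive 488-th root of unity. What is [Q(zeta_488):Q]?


The degree equals Euler's totient phi(488).
488 = 2^3 * 61
phi(488) = 240

240


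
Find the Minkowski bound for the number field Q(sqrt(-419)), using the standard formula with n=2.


d = -419, d mod 4 = 1, so disc(K) = d = -419; |disc(K)| = 419
Imaginary quadratic field, so n = 2, s = r2 = 1, r1 = 0
M = (n!/n^n) * (4/pi)^s * sqrt(|disc(K)|) = (2!/2^2) * (4/pi)^1 * sqrt(419)
= 0.5 * 1.273240 * 20.469489
= 13.0313

13.0313


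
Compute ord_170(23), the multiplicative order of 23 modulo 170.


We want ord_170(23), the smallest k >= 1 with 23^k = 1 mod 170.
n = 170 = 2 * 5 * 17, phi(170) = 64; the order divides phi(n).
Divisors of 64: 1, 2, 4, 8, 16, 32, 64
Repeated squaring mod 170: 23^1 = 23, 23^2 = 19, 23^4 = 21, 23^8 = 101, 23^16 = 1, 23^32 = 1, 23^64 = 1
Test divisors in increasing order:
  k=1: 23^1 = 23 mod 170
  k=2: 23^2 = 19 mod 170
  k=4: 23^4 = 21 mod 170
  k=8: 23^8 = 101 mod 170
  k=16: 23^16 = 1 mod 170  <- first divisor giving 1
Order = 16

16


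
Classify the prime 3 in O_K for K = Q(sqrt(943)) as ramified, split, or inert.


K = Q(sqrt(943)). Since d mod 4 = 3, disc(K) = 3772.
Check p | disc: 3772 mod 3 = 1.
p does not divide disc. Compute Legendre symbol (d/p):
1^((3-1)/2) mod 3 = 1
(d/p) = 1, so p splits: (p) = P*P' with e=1, f=1, g=2.
Therefore p is split.

split


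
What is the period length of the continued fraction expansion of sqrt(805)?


Run the CF algorithm for sqrt(805).
a_0 = floor(sqrt(805)) = 28; set m_0=0, q_0=1.
Recurrence: m' = q*a - m,  q' = (d - m'^2)/q,  a' = floor((a_0 + m')/q').
  step 1: m=28, q=21, a=2
  step 2: m=14, q=29, a=1
  step 3: m=15, q=20, a=2
  step 4: m=25, q=9, a=5
  step 5: m=20, q=45, a=1
  step 6: m=25, q=4, a=13
  step 7: m=27, q=19, a=2
  step 8: m=11, q=36, a=1
  step 9: m=25, q=5, a=10
  step 10: m=25, q=36, a=1
  step 11: m=11, q=19, a=2
  step 12: m=27, q=4, a=13
  step 13: m=25, q=45, a=1
  step 14: m=20, q=9, a=5
  step 15: m=25, q=20, a=2
  step 16: m=15, q=29, a=1
  step 17: m=14, q=21, a=2
  step 18: m=28, q=1, a=56
a_18 = 2*a_0 = 56, so the period closes here.
sqrt(805) = [28; 2, 1, 2, 5, 1, 13, 2, 1, 10, 1, 2, 13, 1, 5, 2, 1, 2, 56]
Period length = 18

18


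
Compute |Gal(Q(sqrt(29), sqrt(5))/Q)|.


The 2 square roots of distinct primes are multiplicatively independent over Q,
so [K:Q] = 2^2 and Gal(K/Q) is isomorphic to (Z/2Z)^2.
|Gal| = 2^2 = 4

4


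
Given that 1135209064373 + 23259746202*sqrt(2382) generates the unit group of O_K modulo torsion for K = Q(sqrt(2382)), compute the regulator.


epsilon = 1135209064373 + 23259746202*sqrt(2382)
= 2.2704e+12
R = ln(2.2704e+12)
= 28.4510

28.4510


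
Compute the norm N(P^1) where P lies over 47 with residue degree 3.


N(P^a) = p^(a*f)
= 47^(1*3)
= 47^3
= 103823

103823


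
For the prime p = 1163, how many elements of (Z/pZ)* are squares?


For prime p, the number of non-zero quadratic residues is (p-1)/2.
= (1163-1)/2
= 581

581


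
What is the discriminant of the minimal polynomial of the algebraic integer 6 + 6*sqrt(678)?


The element 6 + 6*sqrt(678) has minimal polynomial:
x^2 - 12*x - 24372
Discriminant = (-12)^2 - 4*(-24372)
= 144 + 97488
= 97632

97632


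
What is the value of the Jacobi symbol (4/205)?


Compute (4/205) via quadratic reciprocity:
  pull out 2: (2/205) = -1  (since 205 mod 8 = 5)
  pull out 2: (2/205) = -1  (since 205 mod 8 = 5)
  (1/205) = 1
Product of signs = 1

1


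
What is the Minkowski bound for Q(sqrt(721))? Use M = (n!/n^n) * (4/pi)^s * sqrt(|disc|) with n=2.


d = 721, d mod 4 = 1, so disc(K) = d = 721; |disc(K)| = 721
Real quadratic field, so n = 2, s = r2 = 0, r1 = 2
M = (n!/n^n) * (4/pi)^s * sqrt(|disc(K)|) = (2!/2^2) * (4/pi)^0 * sqrt(721)
= 0.5 * 1.000000 * 26.851443
= 13.4257

13.4257


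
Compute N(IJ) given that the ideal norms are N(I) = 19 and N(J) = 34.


N(IJ) = N(I) * N(J)
= 19 * 34
= 646

646


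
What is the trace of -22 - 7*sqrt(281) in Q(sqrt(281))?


Tr(a + b*sqrt(d)) = (a + b*sqrt(d)) + (a - b*sqrt(d)) = 2a
= 2 * (-22)
= -44

-44


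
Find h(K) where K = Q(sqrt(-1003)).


K = Q(sqrt(-1003)). d mod 4 = 1, so D = disc(K) = d = -1003
h(K) equals the number of primitive reduced positive-definite forms (a, b, c) = a*x^2 + b*x*y + c*y^2 with b^2 - 4ac = D,
where reduced means |b| <= a <= c, with b >= 0 whenever |b| = a or a = c, and primitive means gcd(a, b, c) = 1.
Reduced forces 3a^2 <= |D| = 1003, so 1 <= a <= 18; b must have the parity of D, and c = (b^2 - D)/(4a) must be an integer >= a.
Enumerate a = 1..18, b in [-a, a]:
  a=1: (1, 1, 251)  [1]
  a=2..10: none
  a=11: (11, -3, 23), (11, 3, 23)  [2]
  a=12..16: none
  a=17: (17, 17, 19)  [1]
  a=18: none
Total reduced forms: 1 + 2 + 1 = 4
h = 4

4


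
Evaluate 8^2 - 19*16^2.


x^2 - d*y^2
= 8^2 - 19*16^2
= 64 - 4864
= -4800

-4800


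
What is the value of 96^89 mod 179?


p = 179 is prime and the exponent is (p-1)/2 = 89, so by Euler's criterion 96^89 = (96/179) = +1 or -1 mod 179.
Compute by square-and-multiply:
  89 = 64 + 16 + 8 + 1 (binary 1011001)
  Repeated squaring mod 179: 96^1 = 96, 96^2 = 87, 96^4 = 51, 96^8 = 95, 96^16 = 75, 96^32 = 76, 96^64 = 48
  96^89 = 96^64 * 96^16 * 96^8 * 96^1 = 48 * 75 * 95 * 96 mod 179
    48 * 75 = 3600 = 20 mod 179
    20 * 95 = 1900 = 110 mod 179
    110 * 96 = 10560 = 178 mod 179
  96^89 = 178 mod 179
Result 178 = p - 1 = -1 mod 179: 96 is a quadratic non-residue mod 179. As a residue in [0, p-1] the value is 178.
96^89 mod 179 = 178

178


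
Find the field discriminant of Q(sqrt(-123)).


For K = Q(sqrt(d)) with d squarefree: disc(K) = d if d = 1 mod 4, and disc(K) = 4d if d = 2 or 3 mod 4.
Here d = -123, and d mod 4 = 1.
d = 1 mod 4 (O_K = Z[(1+sqrt(d))/2]), so disc(K) = d = -123

-123


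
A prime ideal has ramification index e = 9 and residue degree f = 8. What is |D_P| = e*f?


|D_P| = e * f
= 9 * 8
= 72

72
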